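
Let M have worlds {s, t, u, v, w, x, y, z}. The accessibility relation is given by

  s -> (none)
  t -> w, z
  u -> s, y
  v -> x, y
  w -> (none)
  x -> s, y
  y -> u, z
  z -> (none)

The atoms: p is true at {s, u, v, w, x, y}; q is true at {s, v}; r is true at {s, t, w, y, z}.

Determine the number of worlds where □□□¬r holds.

4

s: no successors, so □□□¬r holds vacuously. ✓
t: successors {w, z}; □□¬r there: w:T, z:T. ✓
u: successors {s, y}; □□¬r there: s:T, y:F. ✗
v: successors {x, y}; □□¬r there: x:F, y:F. ✗
w: no successors, so □□□¬r holds vacuously. ✓
x: successors {s, y}; □□¬r there: s:T, y:F. ✗
y: successors {u, z}; □□¬r there: u:F, z:T. ✗
z: no successors, so □□□¬r holds vacuously. ✓
Satisfying worlds: {s, t, w, z}.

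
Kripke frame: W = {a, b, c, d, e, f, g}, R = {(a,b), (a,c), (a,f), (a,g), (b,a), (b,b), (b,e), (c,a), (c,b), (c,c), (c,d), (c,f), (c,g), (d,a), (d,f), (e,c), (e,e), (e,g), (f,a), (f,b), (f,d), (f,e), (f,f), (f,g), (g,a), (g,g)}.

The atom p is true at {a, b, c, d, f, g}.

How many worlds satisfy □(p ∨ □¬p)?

4

a: successors {b, c, f, g}; p ∨ □¬p there: b:T, c:T, f:T, g:T. ✓
b: successors {a, b, e}; p ∨ □¬p there: a:T, b:T, e:F. ✗
c: successors {a, b, c, d, f, g}; p ∨ □¬p there: a:T, b:T, c:T, d:T, f:T, g:T. ✓
d: successors {a, f}; p ∨ □¬p there: a:T, f:T. ✓
e: successors {c, e, g}; p ∨ □¬p there: c:T, e:F, g:T. ✗
f: successors {a, b, d, e, f, g}; p ∨ □¬p there: a:T, b:T, d:T, e:F, f:T, g:T. ✗
g: successors {a, g}; p ∨ □¬p there: a:T, g:T. ✓
Satisfying worlds: {a, c, d, g}.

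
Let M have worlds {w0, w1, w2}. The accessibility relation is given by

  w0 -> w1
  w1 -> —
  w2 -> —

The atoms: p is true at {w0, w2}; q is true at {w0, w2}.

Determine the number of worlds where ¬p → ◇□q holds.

2

w0: ¬p is F, ◇□q is T. ✓
w1: ¬p is T, ◇□q is F. ✗
w2: ¬p is F, ◇□q is F. ✓
Satisfying worlds: {w0, w2}.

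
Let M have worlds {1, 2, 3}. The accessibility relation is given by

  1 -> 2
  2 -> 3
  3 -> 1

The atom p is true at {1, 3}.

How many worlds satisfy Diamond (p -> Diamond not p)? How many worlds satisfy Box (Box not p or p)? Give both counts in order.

For Diamond (p -> Diamond not p):
1: successors {2}; p -> Diamond not p there: 2:T. ✓
2: successors {3}; p -> Diamond not p there: 3:F. ✗
3: successors {1}; p -> Diamond not p there: 1:T. ✓
— 2 worlds.
For Box (Box not p or p):
1: successors {2}; Box not p or p there: 2:F. ✗
2: successors {3}; Box not p or p there: 3:T. ✓
3: successors {1}; Box not p or p there: 1:T. ✓
— 2 worlds.

2 and 2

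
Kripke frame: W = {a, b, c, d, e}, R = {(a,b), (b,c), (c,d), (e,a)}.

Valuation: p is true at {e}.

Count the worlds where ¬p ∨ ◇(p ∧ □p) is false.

a: ¬p is T, ◇(p ∧ □p) is F. ✓
b: ¬p is T, ◇(p ∧ □p) is F. ✓
c: ¬p is T, ◇(p ∧ □p) is F. ✓
d: ¬p is T, ◇(p ∧ □p) is F. ✓
e: ¬p is F, ◇(p ∧ □p) is F. ✗
Satisfying worlds: {a, b, c, d}.
So ¬p ∨ ◇(p ∧ □p) fails at the other 1 world.

1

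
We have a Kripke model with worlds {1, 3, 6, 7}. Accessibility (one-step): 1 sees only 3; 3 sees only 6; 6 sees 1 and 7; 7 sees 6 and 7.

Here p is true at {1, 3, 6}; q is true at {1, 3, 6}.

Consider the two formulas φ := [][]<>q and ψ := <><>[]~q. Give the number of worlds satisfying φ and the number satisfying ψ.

4 and 0

For [][]<>q:
1: successors {3}; []<>q there: 3:T. ✓
3: successors {6}; []<>q there: 6:T. ✓
6: successors {1, 7}; []<>q there: 1:T, 7:T. ✓
7: successors {6, 7}; []<>q there: 6:T, 7:T. ✓
— 4 worlds.
For <><>[]~q:
1: successors {3}; <>[]~q there: 3:F. ✗
3: successors {6}; <>[]~q there: 6:F. ✗
6: successors {1, 7}; <>[]~q there: 1:F, 7:F. ✗
7: successors {6, 7}; <>[]~q there: 6:F, 7:F. ✗
— 0 worlds.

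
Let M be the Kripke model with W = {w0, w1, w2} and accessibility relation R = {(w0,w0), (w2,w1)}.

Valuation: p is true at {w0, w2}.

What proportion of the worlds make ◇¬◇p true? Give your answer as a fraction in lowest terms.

w0: successors {w0}; ¬◇p there: w0:F. ✗
w1: no successors, so ◇¬◇p fails. ✗
w2: successors {w1}; ¬◇p there: w1:T. ✓
That's 1 of 3 worlds, so 1/3.

1/3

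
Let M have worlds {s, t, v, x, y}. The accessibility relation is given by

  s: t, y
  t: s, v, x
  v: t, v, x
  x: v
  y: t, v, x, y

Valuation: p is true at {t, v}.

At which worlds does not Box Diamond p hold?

s: Box Diamond p is T. ✗
t: Box Diamond p is T. ✗
v: Box Diamond p is T. ✗
x: Box Diamond p is T. ✗
y: Box Diamond p is T. ✗

∅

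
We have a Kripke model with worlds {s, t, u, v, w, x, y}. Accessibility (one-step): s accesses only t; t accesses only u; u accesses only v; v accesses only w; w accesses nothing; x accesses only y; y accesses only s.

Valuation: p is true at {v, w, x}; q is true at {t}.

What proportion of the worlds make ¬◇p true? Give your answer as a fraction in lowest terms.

s: ◇p is F. ✓
t: ◇p is F. ✓
u: ◇p is T. ✗
v: ◇p is T. ✗
w: ◇p is F. ✓
x: ◇p is F. ✓
y: ◇p is F. ✓
That's 5 of 7 worlds, so 5/7.

5/7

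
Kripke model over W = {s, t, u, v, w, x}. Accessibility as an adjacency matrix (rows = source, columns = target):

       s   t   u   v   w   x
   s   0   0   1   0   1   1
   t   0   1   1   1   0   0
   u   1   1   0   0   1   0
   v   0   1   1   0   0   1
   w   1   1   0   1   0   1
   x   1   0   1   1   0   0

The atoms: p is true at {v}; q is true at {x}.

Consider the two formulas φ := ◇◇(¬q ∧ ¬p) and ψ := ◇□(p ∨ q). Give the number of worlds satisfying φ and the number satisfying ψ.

6 and 0

For ◇◇(¬q ∧ ¬p):
s: successors {u, w, x}; ◇(¬q ∧ ¬p) there: u:T, w:T, x:T. ✓
t: successors {t, u, v}; ◇(¬q ∧ ¬p) there: t:T, u:T, v:T. ✓
u: successors {s, t, w}; ◇(¬q ∧ ¬p) there: s:T, t:T, w:T. ✓
v: successors {t, u, x}; ◇(¬q ∧ ¬p) there: t:T, u:T, x:T. ✓
w: successors {s, t, v, x}; ◇(¬q ∧ ¬p) there: s:T, t:T, v:T, x:T. ✓
x: successors {s, u, v}; ◇(¬q ∧ ¬p) there: s:T, u:T, v:T. ✓
— 6 worlds.
For ◇□(p ∨ q):
s: successors {u, w, x}; □(p ∨ q) there: u:F, w:F, x:F. ✗
t: successors {t, u, v}; □(p ∨ q) there: t:F, u:F, v:F. ✗
u: successors {s, t, w}; □(p ∨ q) there: s:F, t:F, w:F. ✗
v: successors {t, u, x}; □(p ∨ q) there: t:F, u:F, x:F. ✗
w: successors {s, t, v, x}; □(p ∨ q) there: s:F, t:F, v:F, x:F. ✗
x: successors {s, u, v}; □(p ∨ q) there: s:F, u:F, v:F. ✗
— 0 worlds.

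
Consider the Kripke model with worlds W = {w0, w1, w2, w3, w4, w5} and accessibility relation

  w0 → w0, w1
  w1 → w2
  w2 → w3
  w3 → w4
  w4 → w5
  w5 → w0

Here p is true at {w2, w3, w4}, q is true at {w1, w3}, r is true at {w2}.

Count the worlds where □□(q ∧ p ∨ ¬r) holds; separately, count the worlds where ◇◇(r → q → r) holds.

For □□(q ∧ p ∨ ¬r):
w0: successors {w0, w1}; □(q ∧ p ∨ ¬r) there: w0:T, w1:F. ✗
w1: successors {w2}; □(q ∧ p ∨ ¬r) there: w2:T. ✓
w2: successors {w3}; □(q ∧ p ∨ ¬r) there: w3:T. ✓
w3: successors {w4}; □(q ∧ p ∨ ¬r) there: w4:T. ✓
w4: successors {w5}; □(q ∧ p ∨ ¬r) there: w5:T. ✓
w5: successors {w0}; □(q ∧ p ∨ ¬r) there: w0:T. ✓
— 5 worlds.
For ◇◇(r → q → r):
w0: successors {w0, w1}; ◇(r → q → r) there: w0:T, w1:T. ✓
w1: successors {w2}; ◇(r → q → r) there: w2:T. ✓
w2: successors {w3}; ◇(r → q → r) there: w3:T. ✓
w3: successors {w4}; ◇(r → q → r) there: w4:T. ✓
w4: successors {w5}; ◇(r → q → r) there: w5:T. ✓
w5: successors {w0}; ◇(r → q → r) there: w0:T. ✓
— 6 worlds.

5 and 6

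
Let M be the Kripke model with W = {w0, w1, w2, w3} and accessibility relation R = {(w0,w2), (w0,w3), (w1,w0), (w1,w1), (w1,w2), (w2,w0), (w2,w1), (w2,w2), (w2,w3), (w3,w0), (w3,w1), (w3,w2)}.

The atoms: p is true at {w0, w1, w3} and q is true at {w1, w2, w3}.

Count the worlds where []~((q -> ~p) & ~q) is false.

3

w0: successors {w2, w3}; ~((q -> ~p) & ~q) there: w2:T, w3:T. ✓
w1: successors {w0, w1, w2}; ~((q -> ~p) & ~q) there: w0:F, w1:T, w2:T. ✗
w2: successors {w0, w1, w2, w3}; ~((q -> ~p) & ~q) there: w0:F, w1:T, w2:T, w3:T. ✗
w3: successors {w0, w1, w2}; ~((q -> ~p) & ~q) there: w0:F, w1:T, w2:T. ✗
Satisfying worlds: {w0}.
So []~((q -> ~p) & ~q) fails at the other 3 worlds.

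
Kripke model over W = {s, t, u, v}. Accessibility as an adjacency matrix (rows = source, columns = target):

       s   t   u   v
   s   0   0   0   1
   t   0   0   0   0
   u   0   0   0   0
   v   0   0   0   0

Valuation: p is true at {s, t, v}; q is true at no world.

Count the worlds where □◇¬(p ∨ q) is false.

s: successors {v}; ◇¬(p ∨ q) there: v:F. ✗
t: no successors, so □◇¬(p ∨ q) holds vacuously. ✓
u: no successors, so □◇¬(p ∨ q) holds vacuously. ✓
v: no successors, so □◇¬(p ∨ q) holds vacuously. ✓
Satisfying worlds: {t, u, v}.
So □◇¬(p ∨ q) fails at the other 1 world.

1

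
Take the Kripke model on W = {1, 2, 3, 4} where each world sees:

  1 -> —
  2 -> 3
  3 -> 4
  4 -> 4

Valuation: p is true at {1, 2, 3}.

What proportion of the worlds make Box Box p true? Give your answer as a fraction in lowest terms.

1/4

1: no successors, so Box Box p holds vacuously. ✓
2: successors {3}; Box p there: 3:F. ✗
3: successors {4}; Box p there: 4:F. ✗
4: successors {4}; Box p there: 4:F. ✗
That's 1 of 4 worlds, so 1/4.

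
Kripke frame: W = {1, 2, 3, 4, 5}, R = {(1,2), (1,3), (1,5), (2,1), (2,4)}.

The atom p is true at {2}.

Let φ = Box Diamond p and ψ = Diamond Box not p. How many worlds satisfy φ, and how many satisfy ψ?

3 and 2

For Box Diamond p:
1: successors {2, 3, 5}; Diamond p there: 2:F, 3:F, 5:F. ✗
2: successors {1, 4}; Diamond p there: 1:T, 4:F. ✗
3: no successors, so Box Diamond p holds vacuously. ✓
4: no successors, so Box Diamond p holds vacuously. ✓
5: no successors, so Box Diamond p holds vacuously. ✓
— 3 worlds.
For Diamond Box not p:
1: successors {2, 3, 5}; Box not p there: 2:T, 3:T, 5:T. ✓
2: successors {1, 4}; Box not p there: 1:F, 4:T. ✓
3: no successors, so Diamond Box not p fails. ✗
4: no successors, so Diamond Box not p fails. ✗
5: no successors, so Diamond Box not p fails. ✗
— 2 worlds.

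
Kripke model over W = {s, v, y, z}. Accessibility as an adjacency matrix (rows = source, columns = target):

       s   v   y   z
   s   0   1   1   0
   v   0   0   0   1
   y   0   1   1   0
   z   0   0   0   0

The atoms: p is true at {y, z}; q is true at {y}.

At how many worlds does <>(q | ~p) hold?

s: successors {v, y}; q | ~p there: v:T, y:T. ✓
v: successors {z}; q | ~p there: z:F. ✗
y: successors {v, y}; q | ~p there: v:T, y:T. ✓
z: no successors, so <>(q | ~p) fails. ✗
Satisfying worlds: {s, y}.

2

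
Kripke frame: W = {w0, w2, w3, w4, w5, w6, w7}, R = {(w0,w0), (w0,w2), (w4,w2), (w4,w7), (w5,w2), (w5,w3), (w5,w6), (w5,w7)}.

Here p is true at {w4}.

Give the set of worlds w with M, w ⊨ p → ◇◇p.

{w0, w2, w3, w5, w6, w7}

w0: p is F, ◇◇p is F. ✓
w2: p is F, ◇◇p is F. ✓
w3: p is F, ◇◇p is F. ✓
w4: p is T, ◇◇p is F. ✗
w5: p is F, ◇◇p is F. ✓
w6: p is F, ◇◇p is F. ✓
w7: p is F, ◇◇p is F. ✓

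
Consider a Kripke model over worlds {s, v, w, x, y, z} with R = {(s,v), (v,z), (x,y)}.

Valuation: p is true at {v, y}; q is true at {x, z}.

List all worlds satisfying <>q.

s: successors {v}; q there: v:F. ✗
v: successors {z}; q there: z:T. ✓
w: no successors, so <>q fails. ✗
x: successors {y}; q there: y:F. ✗
y: no successors, so <>q fails. ✗
z: no successors, so <>q fails. ✗

{v}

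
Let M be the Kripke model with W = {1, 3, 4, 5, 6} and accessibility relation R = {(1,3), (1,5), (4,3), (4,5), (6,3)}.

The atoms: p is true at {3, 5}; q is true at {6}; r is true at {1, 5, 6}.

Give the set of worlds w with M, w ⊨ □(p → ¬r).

{3, 5, 6}

1: successors {3, 5}; p → ¬r there: 3:T, 5:F. ✗
3: no successors, so □(p → ¬r) holds vacuously. ✓
4: successors {3, 5}; p → ¬r there: 3:T, 5:F. ✗
5: no successors, so □(p → ¬r) holds vacuously. ✓
6: successors {3}; p → ¬r there: 3:T. ✓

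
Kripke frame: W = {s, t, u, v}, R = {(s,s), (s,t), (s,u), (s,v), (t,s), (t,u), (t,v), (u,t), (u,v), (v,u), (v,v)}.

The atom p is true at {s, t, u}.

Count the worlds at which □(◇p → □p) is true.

0

s: successors {s, t, u, v}; ◇p → □p there: s:F, t:F, u:F, v:F. ✗
t: successors {s, u, v}; ◇p → □p there: s:F, u:F, v:F. ✗
u: successors {t, v}; ◇p → □p there: t:F, v:F. ✗
v: successors {u, v}; ◇p → □p there: u:F, v:F. ✗
Satisfying worlds: ∅.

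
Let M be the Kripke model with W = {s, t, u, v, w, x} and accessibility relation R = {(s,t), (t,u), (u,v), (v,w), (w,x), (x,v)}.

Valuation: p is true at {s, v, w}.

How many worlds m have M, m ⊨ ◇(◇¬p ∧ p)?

1

s: successors {t}; ◇¬p ∧ p there: t:F. ✗
t: successors {u}; ◇¬p ∧ p there: u:F. ✗
u: successors {v}; ◇¬p ∧ p there: v:F. ✗
v: successors {w}; ◇¬p ∧ p there: w:T. ✓
w: successors {x}; ◇¬p ∧ p there: x:F. ✗
x: successors {v}; ◇¬p ∧ p there: v:F. ✗
Satisfying worlds: {v}.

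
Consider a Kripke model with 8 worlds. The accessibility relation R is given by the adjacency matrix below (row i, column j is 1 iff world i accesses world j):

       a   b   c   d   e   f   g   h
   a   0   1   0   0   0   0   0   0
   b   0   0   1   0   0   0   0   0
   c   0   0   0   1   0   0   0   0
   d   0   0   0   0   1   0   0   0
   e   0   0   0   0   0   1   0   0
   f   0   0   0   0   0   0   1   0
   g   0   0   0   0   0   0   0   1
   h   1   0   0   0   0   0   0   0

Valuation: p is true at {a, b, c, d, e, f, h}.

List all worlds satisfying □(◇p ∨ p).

{a, b, c, d, e, f, g, h}

a: successors {b}; ◇p ∨ p there: b:T. ✓
b: successors {c}; ◇p ∨ p there: c:T. ✓
c: successors {d}; ◇p ∨ p there: d:T. ✓
d: successors {e}; ◇p ∨ p there: e:T. ✓
e: successors {f}; ◇p ∨ p there: f:T. ✓
f: successors {g}; ◇p ∨ p there: g:T. ✓
g: successors {h}; ◇p ∨ p there: h:T. ✓
h: successors {a}; ◇p ∨ p there: a:T. ✓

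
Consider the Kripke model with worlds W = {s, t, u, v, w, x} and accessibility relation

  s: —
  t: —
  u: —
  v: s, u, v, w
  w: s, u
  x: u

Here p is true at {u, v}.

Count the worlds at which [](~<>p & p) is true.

s: no successors, so [](~<>p & p) holds vacuously. ✓
t: no successors, so [](~<>p & p) holds vacuously. ✓
u: no successors, so [](~<>p & p) holds vacuously. ✓
v: successors {s, u, v, w}; ~<>p & p there: s:F, u:T, v:F, w:F. ✗
w: successors {s, u}; ~<>p & p there: s:F, u:T. ✗
x: successors {u}; ~<>p & p there: u:T. ✓
Satisfying worlds: {s, t, u, x}.

4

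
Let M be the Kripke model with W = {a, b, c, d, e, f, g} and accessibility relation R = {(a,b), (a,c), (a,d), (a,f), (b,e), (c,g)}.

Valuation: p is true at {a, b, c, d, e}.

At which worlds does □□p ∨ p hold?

a: □□p is F, p is T. ✓
b: □□p is T, p is T. ✓
c: □□p is T, p is T. ✓
d: □□p is T, p is T. ✓
e: □□p is T, p is T. ✓
f: □□p is T, p is F. ✓
g: □□p is T, p is F. ✓

{a, b, c, d, e, f, g}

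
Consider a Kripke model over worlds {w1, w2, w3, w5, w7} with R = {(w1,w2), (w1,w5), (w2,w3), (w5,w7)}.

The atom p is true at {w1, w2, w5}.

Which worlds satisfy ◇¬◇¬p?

{w2, w5}

w1: successors {w2, w5}; ¬◇¬p there: w2:F, w5:F. ✗
w2: successors {w3}; ¬◇¬p there: w3:T. ✓
w3: no successors, so ◇¬◇¬p fails. ✗
w5: successors {w7}; ¬◇¬p there: w7:T. ✓
w7: no successors, so ◇¬◇¬p fails. ✗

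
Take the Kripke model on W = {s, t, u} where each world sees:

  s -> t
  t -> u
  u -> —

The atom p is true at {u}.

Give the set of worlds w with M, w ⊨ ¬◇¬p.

{t, u}

s: ◇¬p is T. ✗
t: ◇¬p is F. ✓
u: ◇¬p is F. ✓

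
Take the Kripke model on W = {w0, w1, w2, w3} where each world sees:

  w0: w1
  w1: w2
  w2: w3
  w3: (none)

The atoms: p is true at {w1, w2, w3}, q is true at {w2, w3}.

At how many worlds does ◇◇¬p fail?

4

w0: successors {w1}; ◇¬p there: w1:F. ✗
w1: successors {w2}; ◇¬p there: w2:F. ✗
w2: successors {w3}; ◇¬p there: w3:F. ✗
w3: no successors, so ◇◇¬p fails. ✗
Satisfying worlds: ∅.
So ◇◇¬p fails at the other 4 worlds.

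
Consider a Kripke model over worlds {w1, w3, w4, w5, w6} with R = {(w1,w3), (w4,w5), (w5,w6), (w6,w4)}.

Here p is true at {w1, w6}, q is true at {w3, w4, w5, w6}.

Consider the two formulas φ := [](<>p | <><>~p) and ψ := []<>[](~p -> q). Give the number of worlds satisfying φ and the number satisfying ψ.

For [](<>p | <><>~p):
w1: successors {w3}; <>p | <><>~p there: w3:F. ✗
w3: no successors, so [](<>p | <><>~p) holds vacuously. ✓
w4: successors {w5}; <>p | <><>~p there: w5:T. ✓
w5: successors {w6}; <>p | <><>~p there: w6:T. ✓
w6: successors {w4}; <>p | <><>~p there: w4:F. ✗
— 3 worlds.
For []<>[](~p -> q):
w1: successors {w3}; <>[](~p -> q) there: w3:F. ✗
w3: no successors, so []<>[](~p -> q) holds vacuously. ✓
w4: successors {w5}; <>[](~p -> q) there: w5:T. ✓
w5: successors {w6}; <>[](~p -> q) there: w6:T. ✓
w6: successors {w4}; <>[](~p -> q) there: w4:T. ✓
— 4 worlds.

3 and 4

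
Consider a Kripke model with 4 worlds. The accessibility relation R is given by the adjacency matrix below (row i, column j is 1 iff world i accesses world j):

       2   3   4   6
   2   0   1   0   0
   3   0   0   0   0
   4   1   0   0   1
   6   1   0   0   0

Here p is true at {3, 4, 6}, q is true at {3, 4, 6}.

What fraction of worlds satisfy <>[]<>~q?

1/4

2: successors {3}; []<>~q there: 3:T. ✓
3: no successors, so <>[]<>~q fails. ✗
4: successors {2, 6}; []<>~q there: 2:F, 6:F. ✗
6: successors {2}; []<>~q there: 2:F. ✗
That's 1 of 4 worlds, so 1/4.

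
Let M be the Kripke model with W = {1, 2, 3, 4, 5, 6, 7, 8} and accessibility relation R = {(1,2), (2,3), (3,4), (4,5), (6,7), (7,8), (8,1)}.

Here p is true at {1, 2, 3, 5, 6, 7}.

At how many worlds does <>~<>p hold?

1: successors {2}; ~<>p there: 2:F. ✗
2: successors {3}; ~<>p there: 3:T. ✓
3: successors {4}; ~<>p there: 4:F. ✗
4: successors {5}; ~<>p there: 5:T. ✓
5: no successors, so <>~<>p fails. ✗
6: successors {7}; ~<>p there: 7:T. ✓
7: successors {8}; ~<>p there: 8:F. ✗
8: successors {1}; ~<>p there: 1:F. ✗
Satisfying worlds: {2, 4, 6}.

3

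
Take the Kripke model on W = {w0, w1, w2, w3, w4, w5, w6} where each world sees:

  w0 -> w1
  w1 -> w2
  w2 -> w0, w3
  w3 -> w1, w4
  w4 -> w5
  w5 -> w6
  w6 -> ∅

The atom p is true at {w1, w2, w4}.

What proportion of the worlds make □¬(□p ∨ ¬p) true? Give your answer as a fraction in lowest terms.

w0: successors {w1}; ¬(□p ∨ ¬p) there: w1:F. ✗
w1: successors {w2}; ¬(□p ∨ ¬p) there: w2:T. ✓
w2: successors {w0, w3}; ¬(□p ∨ ¬p) there: w0:F, w3:F. ✗
w3: successors {w1, w4}; ¬(□p ∨ ¬p) there: w1:F, w4:T. ✗
w4: successors {w5}; ¬(□p ∨ ¬p) there: w5:F. ✗
w5: successors {w6}; ¬(□p ∨ ¬p) there: w6:F. ✗
w6: no successors, so □¬(□p ∨ ¬p) holds vacuously. ✓
That's 2 of 7 worlds, so 2/7.

2/7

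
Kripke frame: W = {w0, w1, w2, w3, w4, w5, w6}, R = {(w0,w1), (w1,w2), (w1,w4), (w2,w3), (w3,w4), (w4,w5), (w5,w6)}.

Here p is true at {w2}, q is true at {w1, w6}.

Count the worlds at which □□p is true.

2

w0: successors {w1}; □p there: w1:F. ✗
w1: successors {w2, w4}; □p there: w2:F, w4:F. ✗
w2: successors {w3}; □p there: w3:F. ✗
w3: successors {w4}; □p there: w4:F. ✗
w4: successors {w5}; □p there: w5:F. ✗
w5: successors {w6}; □p there: w6:T. ✓
w6: no successors, so □□p holds vacuously. ✓
Satisfying worlds: {w5, w6}.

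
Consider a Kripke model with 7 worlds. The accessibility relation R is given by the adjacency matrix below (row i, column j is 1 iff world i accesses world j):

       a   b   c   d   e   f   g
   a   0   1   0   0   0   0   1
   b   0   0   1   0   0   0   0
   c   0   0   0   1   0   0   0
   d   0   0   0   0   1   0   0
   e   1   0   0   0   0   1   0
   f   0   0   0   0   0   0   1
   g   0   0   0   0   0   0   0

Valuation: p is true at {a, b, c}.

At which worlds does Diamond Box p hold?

a: successors {b, g}; Box p there: b:T, g:T. ✓
b: successors {c}; Box p there: c:F. ✗
c: successors {d}; Box p there: d:F. ✗
d: successors {e}; Box p there: e:F. ✗
e: successors {a, f}; Box p there: a:F, f:F. ✗
f: successors {g}; Box p there: g:T. ✓
g: no successors, so Diamond Box p fails. ✗

{a, f}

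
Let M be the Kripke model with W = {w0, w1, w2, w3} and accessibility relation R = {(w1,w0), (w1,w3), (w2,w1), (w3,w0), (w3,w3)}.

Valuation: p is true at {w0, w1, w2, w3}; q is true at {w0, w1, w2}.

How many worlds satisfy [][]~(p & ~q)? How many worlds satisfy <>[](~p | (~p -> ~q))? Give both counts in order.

1 and 3

For [][]~(p & ~q):
w0: no successors, so [][]~(p & ~q) holds vacuously. ✓
w1: successors {w0, w3}; []~(p & ~q) there: w0:T, w3:F. ✗
w2: successors {w1}; []~(p & ~q) there: w1:F. ✗
w3: successors {w0, w3}; []~(p & ~q) there: w0:T, w3:F. ✗
— 1 world.
For <>[](~p | (~p -> ~q)):
w0: no successors, so <>[](~p | (~p -> ~q)) fails. ✗
w1: successors {w0, w3}; [](~p | (~p -> ~q)) there: w0:T, w3:T. ✓
w2: successors {w1}; [](~p | (~p -> ~q)) there: w1:T. ✓
w3: successors {w0, w3}; [](~p | (~p -> ~q)) there: w0:T, w3:T. ✓
— 3 worlds.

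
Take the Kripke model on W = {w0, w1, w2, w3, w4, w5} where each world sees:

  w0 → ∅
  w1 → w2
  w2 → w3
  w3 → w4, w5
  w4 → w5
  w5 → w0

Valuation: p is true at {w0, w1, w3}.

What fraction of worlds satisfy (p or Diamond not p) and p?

w0: p or Diamond not p is T, p is T. ✓
w1: p or Diamond not p is T, p is T. ✓
w2: p or Diamond not p is F, p is F. ✗
w3: p or Diamond not p is T, p is T. ✓
w4: p or Diamond not p is T, p is F. ✗
w5: p or Diamond not p is F, p is F. ✗
That's 3 of 6 worlds, so 3/6 = 1/2.

1/2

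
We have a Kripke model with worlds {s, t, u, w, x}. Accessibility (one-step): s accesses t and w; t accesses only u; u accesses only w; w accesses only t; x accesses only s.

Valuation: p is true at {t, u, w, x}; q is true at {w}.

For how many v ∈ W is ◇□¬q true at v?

3

s: successors {t, w}; □¬q there: t:T, w:T. ✓
t: successors {u}; □¬q there: u:F. ✗
u: successors {w}; □¬q there: w:T. ✓
w: successors {t}; □¬q there: t:T. ✓
x: successors {s}; □¬q there: s:F. ✗
Satisfying worlds: {s, u, w}.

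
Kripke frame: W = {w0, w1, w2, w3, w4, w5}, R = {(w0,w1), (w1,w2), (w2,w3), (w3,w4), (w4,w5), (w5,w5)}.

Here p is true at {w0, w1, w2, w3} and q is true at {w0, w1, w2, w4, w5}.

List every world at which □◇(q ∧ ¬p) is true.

{w2, w3, w4, w5}

w0: successors {w1}; ◇(q ∧ ¬p) there: w1:F. ✗
w1: successors {w2}; ◇(q ∧ ¬p) there: w2:F. ✗
w2: successors {w3}; ◇(q ∧ ¬p) there: w3:T. ✓
w3: successors {w4}; ◇(q ∧ ¬p) there: w4:T. ✓
w4: successors {w5}; ◇(q ∧ ¬p) there: w5:T. ✓
w5: successors {w5}; ◇(q ∧ ¬p) there: w5:T. ✓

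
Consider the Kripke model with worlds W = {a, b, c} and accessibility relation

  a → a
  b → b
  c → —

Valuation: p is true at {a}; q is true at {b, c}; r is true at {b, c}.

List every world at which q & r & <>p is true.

a: q & r is F, <>p is T. ✗
b: q & r is T, <>p is F. ✗
c: q & r is T, <>p is F. ✗

∅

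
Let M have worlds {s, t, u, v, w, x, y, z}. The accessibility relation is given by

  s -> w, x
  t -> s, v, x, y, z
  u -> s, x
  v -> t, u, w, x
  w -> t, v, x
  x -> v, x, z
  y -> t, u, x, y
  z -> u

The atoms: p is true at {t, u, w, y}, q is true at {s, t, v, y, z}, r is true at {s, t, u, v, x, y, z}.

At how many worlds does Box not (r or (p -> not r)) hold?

0

s: successors {w, x}; not (r or (p -> not r)) there: w:F, x:F. ✗
t: successors {s, v, x, y, z}; not (r or (p -> not r)) there: s:F, v:F, x:F, y:F, z:F. ✗
u: successors {s, x}; not (r or (p -> not r)) there: s:F, x:F. ✗
v: successors {t, u, w, x}; not (r or (p -> not r)) there: t:F, u:F, w:F, x:F. ✗
w: successors {t, v, x}; not (r or (p -> not r)) there: t:F, v:F, x:F. ✗
x: successors {v, x, z}; not (r or (p -> not r)) there: v:F, x:F, z:F. ✗
y: successors {t, u, x, y}; not (r or (p -> not r)) there: t:F, u:F, x:F, y:F. ✗
z: successors {u}; not (r or (p -> not r)) there: u:F. ✗
Satisfying worlds: ∅.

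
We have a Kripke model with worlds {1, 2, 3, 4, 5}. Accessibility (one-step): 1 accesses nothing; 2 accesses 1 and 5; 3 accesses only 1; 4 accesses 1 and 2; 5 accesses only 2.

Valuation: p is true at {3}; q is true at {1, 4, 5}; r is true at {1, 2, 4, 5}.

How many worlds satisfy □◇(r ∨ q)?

1: no successors, so □◇(r ∨ q) holds vacuously. ✓
2: successors {1, 5}; ◇(r ∨ q) there: 1:F, 5:T. ✗
3: successors {1}; ◇(r ∨ q) there: 1:F. ✗
4: successors {1, 2}; ◇(r ∨ q) there: 1:F, 2:T. ✗
5: successors {2}; ◇(r ∨ q) there: 2:T. ✓
Satisfying worlds: {1, 5}.

2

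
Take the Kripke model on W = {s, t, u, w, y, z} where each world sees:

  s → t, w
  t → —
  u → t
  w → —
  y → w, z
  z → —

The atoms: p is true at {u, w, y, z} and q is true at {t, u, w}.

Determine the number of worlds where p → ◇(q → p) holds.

3

s: p is F, ◇(q → p) is T. ✓
t: p is F, ◇(q → p) is F. ✓
u: p is T, ◇(q → p) is F. ✗
w: p is T, ◇(q → p) is F. ✗
y: p is T, ◇(q → p) is T. ✓
z: p is T, ◇(q → p) is F. ✗
Satisfying worlds: {s, t, y}.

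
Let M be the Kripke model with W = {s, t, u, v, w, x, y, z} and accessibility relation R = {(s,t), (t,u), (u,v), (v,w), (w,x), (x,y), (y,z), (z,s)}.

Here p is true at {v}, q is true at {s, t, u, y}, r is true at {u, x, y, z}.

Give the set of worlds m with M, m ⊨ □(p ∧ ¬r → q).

s: successors {t}; p ∧ ¬r → q there: t:T. ✓
t: successors {u}; p ∧ ¬r → q there: u:T. ✓
u: successors {v}; p ∧ ¬r → q there: v:F. ✗
v: successors {w}; p ∧ ¬r → q there: w:T. ✓
w: successors {x}; p ∧ ¬r → q there: x:T. ✓
x: successors {y}; p ∧ ¬r → q there: y:T. ✓
y: successors {z}; p ∧ ¬r → q there: z:T. ✓
z: successors {s}; p ∧ ¬r → q there: s:T. ✓

{s, t, v, w, x, y, z}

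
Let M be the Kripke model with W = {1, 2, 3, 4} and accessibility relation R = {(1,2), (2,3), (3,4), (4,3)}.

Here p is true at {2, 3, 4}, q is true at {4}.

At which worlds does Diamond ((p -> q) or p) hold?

1: successors {2}; (p -> q) or p there: 2:T. ✓
2: successors {3}; (p -> q) or p there: 3:T. ✓
3: successors {4}; (p -> q) or p there: 4:T. ✓
4: successors {3}; (p -> q) or p there: 3:T. ✓

{1, 2, 3, 4}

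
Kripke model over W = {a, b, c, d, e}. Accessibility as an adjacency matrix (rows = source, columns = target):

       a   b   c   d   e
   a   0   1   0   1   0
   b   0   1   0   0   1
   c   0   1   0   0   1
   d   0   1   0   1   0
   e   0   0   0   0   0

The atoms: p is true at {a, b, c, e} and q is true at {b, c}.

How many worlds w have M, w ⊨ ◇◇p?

4

a: successors {b, d}; ◇p there: b:T, d:T. ✓
b: successors {b, e}; ◇p there: b:T, e:F. ✓
c: successors {b, e}; ◇p there: b:T, e:F. ✓
d: successors {b, d}; ◇p there: b:T, d:T. ✓
e: no successors, so ◇◇p fails. ✗
Satisfying worlds: {a, b, c, d}.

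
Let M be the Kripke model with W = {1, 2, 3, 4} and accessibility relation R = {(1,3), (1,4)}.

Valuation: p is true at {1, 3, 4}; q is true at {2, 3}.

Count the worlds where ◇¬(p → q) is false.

3

1: successors {3, 4}; ¬(p → q) there: 3:F, 4:T. ✓
2: no successors, so ◇¬(p → q) fails. ✗
3: no successors, so ◇¬(p → q) fails. ✗
4: no successors, so ◇¬(p → q) fails. ✗
Satisfying worlds: {1}.
So ◇¬(p → q) fails at the other 3 worlds.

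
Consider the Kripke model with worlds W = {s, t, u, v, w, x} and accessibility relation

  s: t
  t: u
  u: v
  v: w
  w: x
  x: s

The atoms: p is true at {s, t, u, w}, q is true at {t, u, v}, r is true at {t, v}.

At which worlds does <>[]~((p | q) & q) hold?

s: successors {t}; []~((p | q) & q) there: t:F. ✗
t: successors {u}; []~((p | q) & q) there: u:F. ✗
u: successors {v}; []~((p | q) & q) there: v:T. ✓
v: successors {w}; []~((p | q) & q) there: w:T. ✓
w: successors {x}; []~((p | q) & q) there: x:T. ✓
x: successors {s}; []~((p | q) & q) there: s:F. ✗

{u, v, w}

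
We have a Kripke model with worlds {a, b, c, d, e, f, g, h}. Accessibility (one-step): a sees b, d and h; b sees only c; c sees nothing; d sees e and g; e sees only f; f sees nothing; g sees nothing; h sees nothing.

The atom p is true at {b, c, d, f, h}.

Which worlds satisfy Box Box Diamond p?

{b, c, e, f, g, h}

a: successors {b, d, h}; Box Diamond p there: b:F, d:F, h:T. ✗
b: successors {c}; Box Diamond p there: c:T. ✓
c: no successors, so Box Box Diamond p holds vacuously. ✓
d: successors {e, g}; Box Diamond p there: e:F, g:T. ✗
e: successors {f}; Box Diamond p there: f:T. ✓
f: no successors, so Box Box Diamond p holds vacuously. ✓
g: no successors, so Box Box Diamond p holds vacuously. ✓
h: no successors, so Box Box Diamond p holds vacuously. ✓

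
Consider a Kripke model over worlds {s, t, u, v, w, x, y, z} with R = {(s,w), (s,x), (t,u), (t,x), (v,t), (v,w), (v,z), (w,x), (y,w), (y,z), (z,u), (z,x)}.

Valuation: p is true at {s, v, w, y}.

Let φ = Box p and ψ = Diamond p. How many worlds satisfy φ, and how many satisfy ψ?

2 and 3

For Box p:
s: successors {w, x}; p there: w:T, x:F. ✗
t: successors {u, x}; p there: u:F, x:F. ✗
u: no successors, so Box p holds vacuously. ✓
v: successors {t, w, z}; p there: t:F, w:T, z:F. ✗
w: successors {x}; p there: x:F. ✗
x: no successors, so Box p holds vacuously. ✓
y: successors {w, z}; p there: w:T, z:F. ✗
z: successors {u, x}; p there: u:F, x:F. ✗
— 2 worlds.
For Diamond p:
s: successors {w, x}; p there: w:T, x:F. ✓
t: successors {u, x}; p there: u:F, x:F. ✗
u: no successors, so Diamond p fails. ✗
v: successors {t, w, z}; p there: t:F, w:T, z:F. ✓
w: successors {x}; p there: x:F. ✗
x: no successors, so Diamond p fails. ✗
y: successors {w, z}; p there: w:T, z:F. ✓
z: successors {u, x}; p there: u:F, x:F. ✗
— 3 worlds.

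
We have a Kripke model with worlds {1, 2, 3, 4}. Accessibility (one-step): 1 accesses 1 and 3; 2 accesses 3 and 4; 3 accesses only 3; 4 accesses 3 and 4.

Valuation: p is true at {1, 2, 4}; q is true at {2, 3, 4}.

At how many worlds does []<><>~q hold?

0

1: successors {1, 3}; <><>~q there: 1:T, 3:F. ✗
2: successors {3, 4}; <><>~q there: 3:F, 4:F. ✗
3: successors {3}; <><>~q there: 3:F. ✗
4: successors {3, 4}; <><>~q there: 3:F, 4:F. ✗
Satisfying worlds: ∅.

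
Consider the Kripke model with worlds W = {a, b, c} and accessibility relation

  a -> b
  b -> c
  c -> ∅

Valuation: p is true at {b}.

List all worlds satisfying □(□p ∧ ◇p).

{c}

a: successors {b}; □p ∧ ◇p there: b:F. ✗
b: successors {c}; □p ∧ ◇p there: c:F. ✗
c: no successors, so □(□p ∧ ◇p) holds vacuously. ✓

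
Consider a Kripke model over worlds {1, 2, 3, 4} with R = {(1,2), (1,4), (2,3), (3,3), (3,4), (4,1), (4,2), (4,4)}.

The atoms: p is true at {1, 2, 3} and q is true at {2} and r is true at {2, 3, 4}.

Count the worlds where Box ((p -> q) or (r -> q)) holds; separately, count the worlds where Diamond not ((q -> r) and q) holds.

2 and 4

For Box ((p -> q) or (r -> q)):
1: successors {2, 4}; (p -> q) or (r -> q) there: 2:T, 4:T. ✓
2: successors {3}; (p -> q) or (r -> q) there: 3:F. ✗
3: successors {3, 4}; (p -> q) or (r -> q) there: 3:F, 4:T. ✗
4: successors {1, 2, 4}; (p -> q) or (r -> q) there: 1:T, 2:T, 4:T. ✓
— 2 worlds.
For Diamond not ((q -> r) and q):
1: successors {2, 4}; not ((q -> r) and q) there: 2:F, 4:T. ✓
2: successors {3}; not ((q -> r) and q) there: 3:T. ✓
3: successors {3, 4}; not ((q -> r) and q) there: 3:T, 4:T. ✓
4: successors {1, 2, 4}; not ((q -> r) and q) there: 1:T, 2:F, 4:T. ✓
— 4 worlds.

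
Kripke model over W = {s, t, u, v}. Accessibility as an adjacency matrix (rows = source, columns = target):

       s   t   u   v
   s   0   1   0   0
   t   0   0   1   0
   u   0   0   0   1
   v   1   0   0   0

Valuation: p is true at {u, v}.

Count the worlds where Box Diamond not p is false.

2

s: successors {t}; Diamond not p there: t:F. ✗
t: successors {u}; Diamond not p there: u:F. ✗
u: successors {v}; Diamond not p there: v:T. ✓
v: successors {s}; Diamond not p there: s:T. ✓
Satisfying worlds: {u, v}.
So Box Diamond not p fails at the other 2 worlds.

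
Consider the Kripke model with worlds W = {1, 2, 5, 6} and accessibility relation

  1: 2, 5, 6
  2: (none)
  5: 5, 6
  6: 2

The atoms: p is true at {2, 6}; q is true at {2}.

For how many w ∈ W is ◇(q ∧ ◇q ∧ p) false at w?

4

1: successors {2, 5, 6}; q ∧ ◇q ∧ p there: 2:F, 5:F, 6:F. ✗
2: no successors, so ◇(q ∧ ◇q ∧ p) fails. ✗
5: successors {5, 6}; q ∧ ◇q ∧ p there: 5:F, 6:F. ✗
6: successors {2}; q ∧ ◇q ∧ p there: 2:F. ✗
Satisfying worlds: ∅.
So ◇(q ∧ ◇q ∧ p) fails at the other 4 worlds.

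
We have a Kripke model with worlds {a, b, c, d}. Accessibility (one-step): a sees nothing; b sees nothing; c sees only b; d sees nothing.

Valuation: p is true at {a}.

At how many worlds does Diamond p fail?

a: no successors, so Diamond p fails. ✗
b: no successors, so Diamond p fails. ✗
c: successors {b}; p there: b:F. ✗
d: no successors, so Diamond p fails. ✗
Satisfying worlds: ∅.
So Diamond p fails at the other 4 worlds.

4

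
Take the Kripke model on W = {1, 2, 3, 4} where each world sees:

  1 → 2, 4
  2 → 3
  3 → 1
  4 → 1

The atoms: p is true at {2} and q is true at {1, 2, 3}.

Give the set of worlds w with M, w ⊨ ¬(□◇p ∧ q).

{1, 2, 4}

1: □◇p ∧ q is F. ✓
2: □◇p ∧ q is F. ✓
3: □◇p ∧ q is T. ✗
4: □◇p ∧ q is F. ✓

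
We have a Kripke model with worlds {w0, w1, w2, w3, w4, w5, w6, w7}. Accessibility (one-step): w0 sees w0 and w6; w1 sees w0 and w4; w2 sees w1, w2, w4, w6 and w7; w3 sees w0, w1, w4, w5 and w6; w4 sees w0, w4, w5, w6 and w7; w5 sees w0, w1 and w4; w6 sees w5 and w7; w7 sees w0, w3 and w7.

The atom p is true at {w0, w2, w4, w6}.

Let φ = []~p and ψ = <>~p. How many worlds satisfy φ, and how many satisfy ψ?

1 and 6

For []~p:
w0: successors {w0, w6}; ~p there: w0:F, w6:F. ✗
w1: successors {w0, w4}; ~p there: w0:F, w4:F. ✗
w2: successors {w1, w2, w4, w6, w7}; ~p there: w1:T, w2:F, w4:F, w6:F, w7:T. ✗
w3: successors {w0, w1, w4, w5, w6}; ~p there: w0:F, w1:T, w4:F, w5:T, w6:F. ✗
w4: successors {w0, w4, w5, w6, w7}; ~p there: w0:F, w4:F, w5:T, w6:F, w7:T. ✗
w5: successors {w0, w1, w4}; ~p there: w0:F, w1:T, w4:F. ✗
w6: successors {w5, w7}; ~p there: w5:T, w7:T. ✓
w7: successors {w0, w3, w7}; ~p there: w0:F, w3:T, w7:T. ✗
— 1 world.
For <>~p:
w0: successors {w0, w6}; ~p there: w0:F, w6:F. ✗
w1: successors {w0, w4}; ~p there: w0:F, w4:F. ✗
w2: successors {w1, w2, w4, w6, w7}; ~p there: w1:T, w2:F, w4:F, w6:F, w7:T. ✓
w3: successors {w0, w1, w4, w5, w6}; ~p there: w0:F, w1:T, w4:F, w5:T, w6:F. ✓
w4: successors {w0, w4, w5, w6, w7}; ~p there: w0:F, w4:F, w5:T, w6:F, w7:T. ✓
w5: successors {w0, w1, w4}; ~p there: w0:F, w1:T, w4:F. ✓
w6: successors {w5, w7}; ~p there: w5:T, w7:T. ✓
w7: successors {w0, w3, w7}; ~p there: w0:F, w3:T, w7:T. ✓
— 6 worlds.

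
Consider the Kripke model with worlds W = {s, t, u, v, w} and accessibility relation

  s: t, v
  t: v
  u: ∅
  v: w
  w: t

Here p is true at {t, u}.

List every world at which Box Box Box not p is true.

s: successors {t, v}; Box Box not p there: t:T, v:F. ✗
t: successors {v}; Box Box not p there: v:F. ✗
u: no successors, so Box Box Box not p holds vacuously. ✓
v: successors {w}; Box Box not p there: w:T. ✓
w: successors {t}; Box Box not p there: t:T. ✓

{u, v, w}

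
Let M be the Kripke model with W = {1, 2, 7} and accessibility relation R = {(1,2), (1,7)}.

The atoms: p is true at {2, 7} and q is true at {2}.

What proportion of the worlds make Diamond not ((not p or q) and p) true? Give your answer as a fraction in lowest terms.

1: successors {2, 7}; not ((not p or q) and p) there: 2:F, 7:T. ✓
2: no successors, so Diamond not ((not p or q) and p) fails. ✗
7: no successors, so Diamond not ((not p or q) and p) fails. ✗
That's 1 of 3 worlds, so 1/3.

1/3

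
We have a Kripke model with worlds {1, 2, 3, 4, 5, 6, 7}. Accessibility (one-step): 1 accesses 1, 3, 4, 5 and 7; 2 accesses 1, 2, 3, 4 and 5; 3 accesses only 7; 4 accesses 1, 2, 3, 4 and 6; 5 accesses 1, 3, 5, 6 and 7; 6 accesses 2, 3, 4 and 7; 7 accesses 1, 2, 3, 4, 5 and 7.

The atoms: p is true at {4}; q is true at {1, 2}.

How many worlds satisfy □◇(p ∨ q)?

1

1: successors {1, 3, 4, 5, 7}; ◇(p ∨ q) there: 1:T, 3:F, 4:T, 5:T, 7:T. ✗
2: successors {1, 2, 3, 4, 5}; ◇(p ∨ q) there: 1:T, 2:T, 3:F, 4:T, 5:T. ✗
3: successors {7}; ◇(p ∨ q) there: 7:T. ✓
4: successors {1, 2, 3, 4, 6}; ◇(p ∨ q) there: 1:T, 2:T, 3:F, 4:T, 6:T. ✗
5: successors {1, 3, 5, 6, 7}; ◇(p ∨ q) there: 1:T, 3:F, 5:T, 6:T, 7:T. ✗
6: successors {2, 3, 4, 7}; ◇(p ∨ q) there: 2:T, 3:F, 4:T, 7:T. ✗
7: successors {1, 2, 3, 4, 5, 7}; ◇(p ∨ q) there: 1:T, 2:T, 3:F, 4:T, 5:T, 7:T. ✗
Satisfying worlds: {3}.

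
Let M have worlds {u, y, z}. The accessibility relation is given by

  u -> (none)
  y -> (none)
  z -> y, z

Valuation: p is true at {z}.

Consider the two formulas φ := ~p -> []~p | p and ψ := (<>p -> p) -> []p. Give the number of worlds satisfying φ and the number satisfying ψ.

For ~p -> []~p | p:
u: ~p is T, []~p | p is T. ✓
y: ~p is T, []~p | p is T. ✓
z: ~p is F, []~p | p is T. ✓
— 3 worlds.
For (<>p -> p) -> []p:
u: <>p -> p is T, []p is T. ✓
y: <>p -> p is T, []p is T. ✓
z: <>p -> p is T, []p is F. ✗
— 2 worlds.

3 and 2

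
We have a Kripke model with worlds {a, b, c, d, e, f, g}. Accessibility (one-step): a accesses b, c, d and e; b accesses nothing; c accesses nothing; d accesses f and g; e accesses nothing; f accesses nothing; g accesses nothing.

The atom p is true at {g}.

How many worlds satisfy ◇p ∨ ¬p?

6

a: ◇p is F, ¬p is T. ✓
b: ◇p is F, ¬p is T. ✓
c: ◇p is F, ¬p is T. ✓
d: ◇p is T, ¬p is T. ✓
e: ◇p is F, ¬p is T. ✓
f: ◇p is F, ¬p is T. ✓
g: ◇p is F, ¬p is F. ✗
Satisfying worlds: {a, b, c, d, e, f}.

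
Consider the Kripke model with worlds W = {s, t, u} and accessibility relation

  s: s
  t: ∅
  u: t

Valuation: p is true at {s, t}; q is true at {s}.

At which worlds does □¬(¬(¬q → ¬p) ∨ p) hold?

{t}

s: successors {s}; ¬(¬(¬q → ¬p) ∨ p) there: s:F. ✗
t: no successors, so □¬(¬(¬q → ¬p) ∨ p) holds vacuously. ✓
u: successors {t}; ¬(¬(¬q → ¬p) ∨ p) there: t:F. ✗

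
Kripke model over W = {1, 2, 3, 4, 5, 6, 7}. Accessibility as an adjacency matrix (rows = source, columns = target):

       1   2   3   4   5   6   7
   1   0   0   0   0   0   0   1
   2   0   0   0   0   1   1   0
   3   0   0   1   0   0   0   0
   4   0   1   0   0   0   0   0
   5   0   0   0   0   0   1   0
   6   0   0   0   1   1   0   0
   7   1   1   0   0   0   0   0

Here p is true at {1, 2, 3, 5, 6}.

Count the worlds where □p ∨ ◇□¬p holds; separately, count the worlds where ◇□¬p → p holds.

5 and 6

For □p ∨ ◇□¬p:
1: □p is F, ◇□¬p is F. ✗
2: □p is T, ◇□¬p is F. ✓
3: □p is T, ◇□¬p is F. ✓
4: □p is T, ◇□¬p is F. ✓
5: □p is T, ◇□¬p is F. ✓
6: □p is F, ◇□¬p is F. ✗
7: □p is T, ◇□¬p is T. ✓
— 5 worlds.
For ◇□¬p → p:
1: ◇□¬p is F, p is T. ✓
2: ◇□¬p is F, p is T. ✓
3: ◇□¬p is F, p is T. ✓
4: ◇□¬p is F, p is F. ✓
5: ◇□¬p is F, p is T. ✓
6: ◇□¬p is F, p is T. ✓
7: ◇□¬p is T, p is F. ✗
— 6 worlds.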